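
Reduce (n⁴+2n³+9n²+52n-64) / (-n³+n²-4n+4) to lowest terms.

Apply the Euclidean algorithm:
  n⁴+2n³+9n²+52n-64 = (-n-3)(-n³+n²-4n+4) + (8n²+44n-52)
  -n³+n²-4n+4 = (-(1/8)n+13/16)(8n²+44n-52) + (-(185/4)n+185/4)
  8n²+44n-52 = (-(32/185)n-208/185)(-(185/4)n+185/4) + (0)
Last nonzero remainder: -(185/4)n+185/4. Dividing through by -185/4 gives the monic gcd n-1.
Cancel n-1 from numerator and denominator to get the reduced form.

(-n³-3n²-12n-64)/(n²+4)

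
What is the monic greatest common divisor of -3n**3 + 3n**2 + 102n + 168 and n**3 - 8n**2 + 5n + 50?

n + 2

Apply the Euclidean algorithm:
  -3n**3 + 3n**2 + 102n + 168 = (-3)(n**3 - 8n**2 + 5n + 50) + (-21n**2 + 117n + 318)
  n**3 - 8n**2 + 5n + 50 = (-(1/21)n + 17/147)(-21n**2 + 117n + 318) + ((324/49)n + 648/49)
  -21n**2 + 117n + 318 = (-(343/108)n + 2597/108)((324/49)n + 648/49) + (0)
Last nonzero remainder: (324/49)n + 648/49. Dividing through by 324/49 gives the monic gcd n + 2.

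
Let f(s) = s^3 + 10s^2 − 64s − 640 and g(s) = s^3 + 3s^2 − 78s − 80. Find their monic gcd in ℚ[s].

Apply the Euclidean algorithm:
  s^3 + 10s^2 − 64s − 640 = (s^3 + 3s^2 − 78s − 80) + (7s^2 + 14s − 560)
  s^3 + 3s^2 − 78s − 80 = ((1/7)s + 1/7)(7s^2 + 14s − 560) + (0)
Last nonzero remainder: 7s^2 + 14s − 560. Dividing through by 7 gives the monic gcd s^2 + 2s − 80.

s^2 + 2s − 80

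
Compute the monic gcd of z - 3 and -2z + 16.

Euclidean algorithm in ℚ[z]:
  z - 3 = (-1/2)(-2z + 16) + (5)
  -2z + 16 = (-(2/5)z + 16/5)(5) + (0)
The last nonzero remainder is the constant 5, so the polynomials are coprime and gcd = 1.

1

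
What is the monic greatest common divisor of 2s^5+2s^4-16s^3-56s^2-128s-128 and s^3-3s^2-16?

s^3-3s^2-16

By polynomial division,
  2s^5+2s^4-16s^3-56s^2-128s-128 = (2s^2+8s+8)(s^3-3s^2-16) + (0)
The last nonzero remainder s^3-3s^2-16 is already monic.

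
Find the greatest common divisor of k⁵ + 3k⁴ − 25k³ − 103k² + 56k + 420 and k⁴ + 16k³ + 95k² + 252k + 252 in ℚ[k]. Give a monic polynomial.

By polynomial division,
  k⁵ + 3k⁴ − 25k³ − 103k² + 56k + 420 = (k − 13)(k⁴ + 16k³ + 95k² + 252k + 252) + (88k³ + 880k² + 3080k + 3696)
  k⁴ + 16k³ + 95k² + 252k + 252 = ((1/88)k + 3/44)(88k³ + 880k² + 3080k + 3696) + (0)
Last nonzero remainder: 88k³ + 880k² + 3080k + 3696. Dividing through by 88 gives the monic gcd k³ + 10k² + 35k + 42.

k³ + 10k² + 35k + 42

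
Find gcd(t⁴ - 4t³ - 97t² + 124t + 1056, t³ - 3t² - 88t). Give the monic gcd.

By polynomial division,
  t⁴ - 4t³ - 97t² + 124t + 1056 = (t - 1)(t³ - 3t² - 88t) + (-12t² + 36t + 1056)
  t³ - 3t² - 88t = (-(1/12)t)(-12t² + 36t + 1056) + (0)
Last nonzero remainder: -12t² + 36t + 1056. Dividing through by -12 gives the monic gcd t² - 3t - 88.

t² - 3t - 88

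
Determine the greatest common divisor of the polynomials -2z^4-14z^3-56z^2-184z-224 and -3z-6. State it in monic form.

By polynomial division,
  -2z^4-14z^3-56z^2-184z-224 = ((2/3)z^3+(10/3)z^2+12z+112/3)(-3z-6) + (0)
Last nonzero remainder: -3z-6. Dividing through by -3 gives the monic gcd z+2.

z+2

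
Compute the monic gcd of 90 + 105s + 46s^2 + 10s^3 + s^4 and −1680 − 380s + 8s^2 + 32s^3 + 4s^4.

15 + 5s + s^2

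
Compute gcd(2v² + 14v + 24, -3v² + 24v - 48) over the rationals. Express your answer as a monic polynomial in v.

Euclidean algorithm in ℚ[v]:
  2v² + 14v + 24 = (-2/3)(-3v² + 24v - 48) + (30v - 8)
  -3v² + 24v - 48 = (-(1/10)v + 58/75)(30v - 8) + (-3136/75)
  30v - 8 = (-(1125/1568)v + 75/392)(-3136/75) + (0)
The last nonzero remainder is the constant -3136/75, so the polynomials are coprime and gcd = 1.

1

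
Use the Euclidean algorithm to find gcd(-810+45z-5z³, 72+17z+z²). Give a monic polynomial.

1

Euclidean algorithm in ℚ[z]:
  -5z³+45z-810 = (-5z+85)(z²+17z+72) + (-1040z-6930)
  z²+17z+72 = (-(1/1040)z-215/21632)(-1040z-6930) + (33777/10816)
  -1040z-6930 = (-(11248640/33777)z-8328320/3753)(33777/10816) + (0)
The last nonzero remainder is the constant 33777/10816, so the polynomials are coprime and gcd = 1.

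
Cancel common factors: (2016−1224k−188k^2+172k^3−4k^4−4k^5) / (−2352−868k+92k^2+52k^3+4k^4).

(−6+5k−k^2)/(7+k)

Euclidean algorithm in ℚ[k]:
  −4k^5−4k^4+172k^3−188k^2−1224k+2016 = (−k+12)(4k^4+52k^3+92k^2−868k−2352) + (−360k^3−2160k^2+6840k+30240)
  4k^4+52k^3+92k^2−868k−2352 = (−(1/90)k−7/90)(−360k^3−2160k^2+6840k+30240) + (0)
Last nonzero remainder: −360k^3−2160k^2+6840k+30240. Dividing through by −360 gives the monic gcd k^3+6k^2−19k−84.
Cancel k^3+6k^2−19k−84 from numerator and denominator to get the reduced form.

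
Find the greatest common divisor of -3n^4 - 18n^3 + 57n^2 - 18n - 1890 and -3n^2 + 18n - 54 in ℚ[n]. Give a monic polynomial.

n^2 - 6n + 18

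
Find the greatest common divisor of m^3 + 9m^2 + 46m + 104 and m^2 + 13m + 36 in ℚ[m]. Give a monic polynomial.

By polynomial division,
  m^3 + 9m^2 + 46m + 104 = (m - 4)(m^2 + 13m + 36) + (62m + 248)
  m^2 + 13m + 36 = ((1/62)m + 9/62)(62m + 248) + (0)
Last nonzero remainder: 62m + 248. Dividing through by 62 gives the monic gcd m + 4.

m + 4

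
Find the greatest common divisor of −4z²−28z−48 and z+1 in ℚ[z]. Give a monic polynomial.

1

Apply the Euclidean algorithm:
  −4z²−28z−48 = (−4z−24)(z+1) + (−24)
  z+1 = (−(1/24)z−1/24)(−24) + (0)
The last nonzero remainder is the constant −24, so the polynomials are coprime and gcd = 1.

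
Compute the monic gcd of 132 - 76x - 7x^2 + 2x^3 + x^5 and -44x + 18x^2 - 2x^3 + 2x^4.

-22 + 9x - x^2 + x^3

By polynomial division,
  x^5 + 2x^3 - 7x^2 - 76x + 132 = ((1/2)x + 1/2)(2x^4 - 2x^3 + 18x^2 - 44x) + (-6x^3 + 6x^2 - 54x + 132)
  2x^4 - 2x^3 + 18x^2 - 44x = (-(1/3)x)(-6x^3 + 6x^2 - 54x + 132) + (0)
Last nonzero remainder: -6x^3 + 6x^2 - 54x + 132. Dividing through by -6 gives the monic gcd x^3 - x^2 + 9x - 22.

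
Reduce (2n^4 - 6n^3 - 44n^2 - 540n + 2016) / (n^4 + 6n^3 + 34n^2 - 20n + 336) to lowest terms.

Euclidean algorithm in ℚ[n]:
  2n^4 - 6n^3 - 44n^2 - 540n + 2016 = (2)(n^4 + 6n^3 + 34n^2 - 20n + 336) + (-18n^3 - 112n^2 - 500n + 1344)
  n^4 + 6n^3 + 34n^2 - 20n + 336 = (-(1/18)n + 1/81)(-18n^3 - 112n^2 - 500n + 1344) + ((616/81)n^2 + (4928/81)n + 8624/27)
  -18n^3 - 112n^2 - 500n + 1344 = (-(729/308)n + 324/77)((616/81)n^2 + (4928/81)n + 8624/27) + (0)
Last nonzero remainder: (616/81)n^2 + (4928/81)n + 8624/27. Dividing through by 616/81 gives the monic gcd n^2 + 8n + 42.
Cancel n^2 + 8n + 42 from numerator and denominator to get the reduced form.

(2n^2 - 22n + 48)/(n^2 - 2n + 8)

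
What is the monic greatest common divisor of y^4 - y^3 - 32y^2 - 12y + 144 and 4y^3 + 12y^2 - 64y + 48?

Apply the Euclidean algorithm:
  y^4 - y^3 - 32y^2 - 12y + 144 = ((1/4)y - 1)(4y^3 + 12y^2 - 64y + 48) + (-4y^2 - 88y + 192)
  4y^3 + 12y^2 - 64y + 48 = (-y + 19)(-4y^2 - 88y + 192) + (1800y - 3600)
  -4y^2 - 88y + 192 = (-(1/450)y - 4/75)(1800y - 3600) + (0)
Last nonzero remainder: 1800y - 3600. Dividing through by 1800 gives the monic gcd y - 2.

y - 2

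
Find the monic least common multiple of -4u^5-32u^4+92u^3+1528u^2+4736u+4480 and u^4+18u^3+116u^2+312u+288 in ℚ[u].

u^7+20u^6+109u^5-370u^4-6596u^3-29080u^2-56064u-40320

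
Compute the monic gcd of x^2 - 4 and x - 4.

1

Apply the Euclidean algorithm:
  x^2 - 4 = (x + 4)(x - 4) + (12)
  x - 4 = ((1/12)x - 1/3)(12) + (0)
The last nonzero remainder is the constant 12, so the polynomials are coprime and gcd = 1.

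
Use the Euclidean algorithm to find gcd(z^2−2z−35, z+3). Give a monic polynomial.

Apply the Euclidean algorithm:
  z^2−2z−35 = (z−5)(z+3) + (−20)
  z+3 = (−(1/20)z−3/20)(−20) + (0)
The last nonzero remainder is the constant −20, so the polynomials are coprime and gcd = 1.

1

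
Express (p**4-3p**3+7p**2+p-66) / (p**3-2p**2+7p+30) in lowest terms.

(p**3-5p**2+17p-33)/(p**2-4p+15)

Euclidean algorithm in ℚ[p]:
  p**4-3p**3+7p**2+p-66 = (p-1)(p**3-2p**2+7p+30) + (-2p**2-22p-36)
  p**3-2p**2+7p+30 = (-(1/2)p+13/2)(-2p**2-22p-36) + (132p+264)
  -2p**2-22p-36 = (-(1/66)p-3/22)(132p+264) + (0)
Last nonzero remainder: 132p+264. Dividing through by 132 gives the monic gcd p+2.
Cancel p+2 from numerator and denominator to get the reduced form.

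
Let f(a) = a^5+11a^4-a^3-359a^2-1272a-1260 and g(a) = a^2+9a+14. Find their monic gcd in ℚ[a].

a^2+9a+14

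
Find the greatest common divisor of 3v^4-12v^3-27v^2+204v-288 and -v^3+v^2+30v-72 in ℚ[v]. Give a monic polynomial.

Euclidean algorithm in ℚ[v]:
  3v^4-12v^3-27v^2+204v-288 = (-3v+9)(-v^3+v^2+30v-72) + (54v^2-282v+360)
  -v^3+v^2+30v-72 = (-(1/54)v-19/243)(54v^2-282v+360) + ((1184/81)v-1184/27)
  54v^2-282v+360 = ((2187/592)v-1215/148)((1184/81)v-1184/27) + (0)
Last nonzero remainder: (1184/81)v-1184/27. Dividing through by 1184/81 gives the monic gcd v-3.

v-3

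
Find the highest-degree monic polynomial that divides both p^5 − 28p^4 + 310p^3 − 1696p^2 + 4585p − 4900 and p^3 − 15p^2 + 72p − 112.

p^2 − 11p + 28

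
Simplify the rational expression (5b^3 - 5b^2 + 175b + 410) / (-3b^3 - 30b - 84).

By polynomial division,
  5b^3 - 5b^2 + 175b + 410 = (-5/3)(-3b^3 - 30b - 84) + (-5b^2 + 125b + 270)
  -3b^3 - 30b - 84 = ((3/5)b + 15)(-5b^2 + 125b + 270) + (-2067b - 4134)
  -5b^2 + 125b + 270 = ((5/2067)b - 45/689)(-2067b - 4134) + (0)
Last nonzero remainder: -2067b - 4134. Dividing through by -2067 gives the monic gcd b + 2.
Cancel b + 2 from numerator and denominator to get the reduced form.

(-5b^2 + 15b - 205)/(3b^2 - 6b + 42)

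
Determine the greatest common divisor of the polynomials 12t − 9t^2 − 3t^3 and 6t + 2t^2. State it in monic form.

t

Repeated division with remainder:
  −3t^3 − 9t^2 + 12t = (−(3/2)t)(2t^2 + 6t) + (12t)
  2t^2 + 6t = ((1/6)t + 1/2)(12t) + (0)
Last nonzero remainder: 12t. Dividing through by 12 gives the monic gcd t.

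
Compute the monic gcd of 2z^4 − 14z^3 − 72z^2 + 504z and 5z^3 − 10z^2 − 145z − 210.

z − 7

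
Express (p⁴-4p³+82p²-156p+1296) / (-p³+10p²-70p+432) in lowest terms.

(-p²+2p-24)/(p-8)

Apply the Euclidean algorithm:
  p⁴-4p³+82p²-156p+1296 = (-p-6)(-p³+10p²-70p+432) + (72p²-144p+3888)
  -p³+10p²-70p+432 = (-(1/72)p+1/9)(72p²-144p+3888) + (0)
Last nonzero remainder: 72p²-144p+3888. Dividing through by 72 gives the monic gcd p²-2p+54.
Cancel p²-2p+54 from numerator and denominator to get the reduced form.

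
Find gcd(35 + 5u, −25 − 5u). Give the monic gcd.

1

Repeated division with remainder:
  5u + 35 = (−1)(−5u − 25) + (10)
  −5u − 25 = (−(1/2)u − 5/2)(10) + (0)
The last nonzero remainder is the constant 10, so the polynomials are coprime and gcd = 1.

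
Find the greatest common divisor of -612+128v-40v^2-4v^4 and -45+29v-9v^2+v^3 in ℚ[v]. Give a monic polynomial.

Euclidean algorithm in ℚ[v]:
  -4v^4-40v^2+128v-612 = (-4v-36)(v^3-9v^2+29v-45) + (-248v^2+992v-2232)
  v^3-9v^2+29v-45 = (-(1/248)v+5/248)(-248v^2+992v-2232) + (0)
Last nonzero remainder: -248v^2+992v-2232. Dividing through by -248 gives the monic gcd v^2-4v+9.

9-4v+v^2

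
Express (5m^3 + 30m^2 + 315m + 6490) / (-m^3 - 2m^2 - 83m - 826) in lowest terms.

Euclidean algorithm in ℚ[m]:
  5m^3 + 30m^2 + 315m + 6490 = (-5)(-m^3 - 2m^2 - 83m - 826) + (20m^2 - 100m + 2360)
  -m^3 - 2m^2 - 83m - 826 = (-(1/20)m - 7/20)(20m^2 - 100m + 2360) + (0)
Last nonzero remainder: 20m^2 - 100m + 2360. Dividing through by 20 gives the monic gcd m^2 - 5m + 118.
Cancel m^2 - 5m + 118 from numerator and denominator to get the reduced form.

(-5m - 55)/(m + 7)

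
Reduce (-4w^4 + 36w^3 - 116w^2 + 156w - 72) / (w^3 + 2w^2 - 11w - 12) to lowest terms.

Apply the Euclidean algorithm:
  -4w^4 + 36w^3 - 116w^2 + 156w - 72 = (-4w + 44)(w^3 + 2w^2 - 11w - 12) + (-248w^2 + 592w + 456)
  w^3 + 2w^2 - 11w - 12 = (-(1/248)w - 17/961)(-248w^2 + 592w + 456) + ((1260/961)w - 3780/961)
  -248w^2 + 592w + 456 = (-(59582/315)w - 36518/315)((1260/961)w - 3780/961) + (0)
Last nonzero remainder: (1260/961)w - 3780/961. Dividing through by 1260/961 gives the monic gcd w - 3.
Cancel w - 3 from numerator and denominator to get the reduced form.

(-4w^3 + 24w^2 - 44w + 24)/(w^2 + 5w + 4)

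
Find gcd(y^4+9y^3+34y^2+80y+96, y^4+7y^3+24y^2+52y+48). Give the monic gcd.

y^3+5y^2+14y+24

Euclidean algorithm in ℚ[y]:
  y^4+9y^3+34y^2+80y+96 = (y^4+7y^3+24y^2+52y+48) + (2y^3+10y^2+28y+48)
  y^4+7y^3+24y^2+52y+48 = ((1/2)y+1)(2y^3+10y^2+28y+48) + (0)
Last nonzero remainder: 2y^3+10y^2+28y+48. Dividing through by 2 gives the monic gcd y^3+5y^2+14y+24.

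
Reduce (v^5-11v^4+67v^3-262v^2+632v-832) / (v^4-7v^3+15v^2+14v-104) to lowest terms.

(v^2-2v+16)/(v+2)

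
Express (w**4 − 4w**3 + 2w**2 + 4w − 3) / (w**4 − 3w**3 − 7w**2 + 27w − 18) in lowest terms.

(w**2 − 1)/(w**2 + w − 6)

Apply the Euclidean algorithm:
  w**4 − 4w**3 + 2w**2 + 4w − 3 = (w**4 − 3w**3 − 7w**2 + 27w − 18) + (−w**3 + 9w**2 − 23w + 15)
  w**4 − 3w**3 − 7w**2 + 27w − 18 = (−w − 6)(−w**3 + 9w**2 − 23w + 15) + (24w**2 − 96w + 72)
  −w**3 + 9w**2 − 23w + 15 = (−(1/24)w + 5/24)(24w**2 − 96w + 72) + (0)
Last nonzero remainder: 24w**2 − 96w + 72. Dividing through by 24 gives the monic gcd w**2 − 4w + 3.
Cancel w**2 − 4w + 3 from numerator and denominator to get the reduced form.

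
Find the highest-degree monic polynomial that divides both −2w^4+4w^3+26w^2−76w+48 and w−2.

w−2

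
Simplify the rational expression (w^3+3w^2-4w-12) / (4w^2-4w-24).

(w^2+w-6)/(4w-12)

Euclidean algorithm in ℚ[w]:
  w^3+3w^2-4w-12 = ((1/4)w+1)(4w^2-4w-24) + (6w+12)
  4w^2-4w-24 = ((2/3)w-2)(6w+12) + (0)
Last nonzero remainder: 6w+12. Dividing through by 6 gives the monic gcd w+2.
Cancel w+2 from numerator and denominator to get the reduced form.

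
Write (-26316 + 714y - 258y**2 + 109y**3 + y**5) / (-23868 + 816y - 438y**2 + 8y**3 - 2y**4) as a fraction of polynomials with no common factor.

Euclidean algorithm in ℚ[y]:
  y**5 + 109y**3 - 258y**2 + 714y - 26316 = (-(1/2)y - 2)(-2y**4 + 8y**3 - 438y**2 + 816y - 23868) + (-94y**3 - 726y**2 - 9588y - 74052)
  -2y**4 + 8y**3 - 438y**2 + 816y - 23868 = ((1/47)y - 551/2209)(-94y**3 - 726y**2 - 9588y - 74052) + (-(916932/2209)y**2 - 93527064/2209)
  -94y**3 - 726y**2 - 9588y - 74052 = ((103823/458466)y + 267289/152822)(-(916932/2209)y**2 - 93527064/2209) + (0)
Last nonzero remainder: -(916932/2209)y**2 - 93527064/2209. Dividing through by -916932/2209 gives the monic gcd y**2 + 102.
Cancel y**2 + 102 from numerator and denominator to get the reduced form.

(258 - 7y - y**3)/(234 - 8y + 2y**2)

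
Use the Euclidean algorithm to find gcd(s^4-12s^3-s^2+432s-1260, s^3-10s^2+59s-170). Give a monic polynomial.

By polynomial division,
  s^4-12s^3-s^2+432s-1260 = (s-2)(s^3-10s^2+59s-170) + (-80s^2+720s-1600)
  s^3-10s^2+59s-170 = (-(1/80)s+1/80)(-80s^2+720s-1600) + (30s-150)
  -80s^2+720s-1600 = (-(8/3)s+32/3)(30s-150) + (0)
Last nonzero remainder: 30s-150. Dividing through by 30 gives the monic gcd s-5.

s-5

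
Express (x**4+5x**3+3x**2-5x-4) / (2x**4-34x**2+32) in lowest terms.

(x+1)/(2x-8)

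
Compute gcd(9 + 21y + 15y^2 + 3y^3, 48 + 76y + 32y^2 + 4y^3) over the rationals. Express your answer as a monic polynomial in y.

Apply the Euclidean algorithm:
  3y^3 + 15y^2 + 21y + 9 = (3/4)(4y^3 + 32y^2 + 76y + 48) + (-9y^2 - 36y - 27)
  4y^3 + 32y^2 + 76y + 48 = (-(4/9)y - 16/9)(-9y^2 - 36y - 27) + (0)
Last nonzero remainder: -9y^2 - 36y - 27. Dividing through by -9 gives the monic gcd y^2 + 4y + 3.

3 + 4y + y^2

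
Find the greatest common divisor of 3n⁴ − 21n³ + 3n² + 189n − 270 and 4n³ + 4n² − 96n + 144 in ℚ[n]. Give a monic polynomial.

n² − 5n + 6

By polynomial division,
  3n⁴ − 21n³ + 3n² + 189n − 270 = ((3/4)n − 6)(4n³ + 4n² − 96n + 144) + (99n² − 495n + 594)
  4n³ + 4n² − 96n + 144 = ((4/99)n + 8/33)(99n² − 495n + 594) + (0)
Last nonzero remainder: 99n² − 495n + 594. Dividing through by 99 gives the monic gcd n² − 5n + 6.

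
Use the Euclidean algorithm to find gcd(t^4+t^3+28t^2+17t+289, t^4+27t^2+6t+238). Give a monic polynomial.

t^2-2t+17

Apply the Euclidean algorithm:
  t^4+t^3+28t^2+17t+289 = (t^4+27t^2+6t+238) + (t^3+t^2+11t+51)
  t^4+27t^2+6t+238 = (t-1)(t^3+t^2+11t+51) + (17t^2-34t+289)
  t^3+t^2+11t+51 = ((1/17)t+3/17)(17t^2-34t+289) + (0)
Last nonzero remainder: 17t^2-34t+289. Dividing through by 17 gives the monic gcd t^2-2t+17.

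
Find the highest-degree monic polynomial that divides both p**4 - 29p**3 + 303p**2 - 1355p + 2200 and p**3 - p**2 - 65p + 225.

Repeated division with remainder:
  p**4 - 29p**3 + 303p**2 - 1355p + 2200 = (p - 28)(p**3 - p**2 - 65p + 225) + (340p**2 - 3400p + 8500)
  p**3 - p**2 - 65p + 225 = ((1/340)p + 9/340)(340p**2 - 3400p + 8500) + (0)
Last nonzero remainder: 340p**2 - 3400p + 8500. Dividing through by 340 gives the monic gcd p**2 - 10p + 25.

p**2 - 10p + 25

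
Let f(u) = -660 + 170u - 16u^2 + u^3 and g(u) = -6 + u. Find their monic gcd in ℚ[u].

-6 + u

Apply the Euclidean algorithm:
  u^3 - 16u^2 + 170u - 660 = (u^2 - 10u + 110)(u - 6) + (0)
The last nonzero remainder u - 6 is already monic.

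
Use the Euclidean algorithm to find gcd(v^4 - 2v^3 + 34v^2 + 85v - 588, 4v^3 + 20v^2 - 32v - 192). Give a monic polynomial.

Euclidean algorithm in ℚ[v]:
  v^4 - 2v^3 + 34v^2 + 85v - 588 = ((1/4)v - 7/4)(4v^3 + 20v^2 - 32v - 192) + (77v^2 + 77v - 924)
  4v^3 + 20v^2 - 32v - 192 = ((4/77)v + 16/77)(77v^2 + 77v - 924) + (0)
Last nonzero remainder: 77v^2 + 77v - 924. Dividing through by 77 gives the monic gcd v^2 + v - 12.

v^2 + v - 12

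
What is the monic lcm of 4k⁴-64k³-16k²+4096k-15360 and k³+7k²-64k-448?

By polynomial division,
  4k⁴-64k³-16k²+4096k-15360 = (4k-92)(k³+7k²-64k-448) + (884k²-56576)
  k³+7k²-64k-448 = ((1/884)k+7/884)(884k²-56576) + (0)
Last nonzero remainder: 884k²-56576. Dividing through by 884 gives the monic gcd k²-64.
Then lcm(f, g) = f·g / gcd(f, g); expanding and making the result monic gives the answer.

k⁵-9k⁴-116k³+996k²+3328k-26880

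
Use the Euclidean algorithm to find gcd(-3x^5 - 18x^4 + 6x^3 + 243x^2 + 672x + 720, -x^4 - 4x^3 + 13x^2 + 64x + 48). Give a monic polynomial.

x^3 + 3x^2 - 16x - 48

Repeated division with remainder:
  -3x^5 - 18x^4 + 6x^3 + 243x^2 + 672x + 720 = (3x + 6)(-x^4 - 4x^3 + 13x^2 + 64x + 48) + (-9x^3 - 27x^2 + 144x + 432)
  -x^4 - 4x^3 + 13x^2 + 64x + 48 = ((1/9)x + 1/9)(-9x^3 - 27x^2 + 144x + 432) + (0)
Last nonzero remainder: -9x^3 - 27x^2 + 144x + 432. Dividing through by -9 gives the monic gcd x^3 + 3x^2 - 16x - 48.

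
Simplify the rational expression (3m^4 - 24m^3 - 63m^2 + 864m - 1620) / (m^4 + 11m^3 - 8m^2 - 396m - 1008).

(3m^2 - 24m + 45)/(m^2 + 11m + 28)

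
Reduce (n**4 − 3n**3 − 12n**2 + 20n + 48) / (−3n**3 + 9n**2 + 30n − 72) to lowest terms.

Repeated division with remainder:
  n**4 − 3n**3 − 12n**2 + 20n + 48 = (−(1/3)n)(−3n**3 + 9n**2 + 30n − 72) + (−2n**2 − 4n + 48)
  −3n**3 + 9n**2 + 30n − 72 = ((3/2)n − 15/2)(−2n**2 − 4n + 48) + (−72n + 288)
  −2n**2 − 4n + 48 = ((1/36)n + 1/6)(−72n + 288) + (0)
Last nonzero remainder: −72n + 288. Dividing through by −72 gives the monic gcd n − 4.
Cancel n − 4 from numerator and denominator to get the reduced form.

(−n**3 − n**2 + 8n + 12)/(3n**2 + 3n − 18)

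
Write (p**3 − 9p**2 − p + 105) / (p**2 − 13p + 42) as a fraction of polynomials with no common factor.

(p**2 − 2p − 15)/(p − 6)

Euclidean algorithm in ℚ[p]:
  p**3 − 9p**2 − p + 105 = (p + 4)(p**2 − 13p + 42) + (9p − 63)
  p**2 − 13p + 42 = ((1/9)p − 2/3)(9p − 63) + (0)
Last nonzero remainder: 9p − 63. Dividing through by 9 gives the monic gcd p − 7.
Cancel p − 7 from numerator and denominator to get the reduced form.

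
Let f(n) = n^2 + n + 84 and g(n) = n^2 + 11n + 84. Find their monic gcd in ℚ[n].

1

Repeated division with remainder:
  n^2 + n + 84 = (n^2 + 11n + 84) + (-10n)
  n^2 + 11n + 84 = (-(1/10)n - 11/10)(-10n) + (84)
  -10n = (-(5/42)n)(84) + (0)
The last nonzero remainder is the constant 84, so the polynomials are coprime and gcd = 1.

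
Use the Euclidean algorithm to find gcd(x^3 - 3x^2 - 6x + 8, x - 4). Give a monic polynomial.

x - 4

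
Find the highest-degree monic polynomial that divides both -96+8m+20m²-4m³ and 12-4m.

-3+m

Apply the Euclidean algorithm:
  -4m³+20m²+8m-96 = (m²-2m-8)(-4m+12) + (0)
Last nonzero remainder: -4m+12. Dividing through by -4 gives the monic gcd m-3.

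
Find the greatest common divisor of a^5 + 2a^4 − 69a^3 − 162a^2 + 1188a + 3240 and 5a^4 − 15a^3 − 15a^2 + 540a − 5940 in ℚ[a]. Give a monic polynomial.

Euclidean algorithm in ℚ[a]:
  a^5 + 2a^4 − 69a^3 − 162a^2 + 1188a + 3240 = ((1/5)a + 1)(5a^4 − 15a^3 − 15a^2 + 540a − 5940) + (−51a^3 − 255a^2 + 1836a + 9180)
  5a^4 − 15a^3 − 15a^2 + 540a − 5940 = (−(5/51)a + 40/51)(−51a^3 − 255a^2 + 1836a + 9180) + (365a^2 − 13140)
  −51a^3 − 255a^2 + 1836a + 9180 = (−(51/365)a − 51/73)(365a^2 − 13140) + (0)
Last nonzero remainder: 365a^2 − 13140. Dividing through by 365 gives the monic gcd a^2 − 36.

a^2 − 36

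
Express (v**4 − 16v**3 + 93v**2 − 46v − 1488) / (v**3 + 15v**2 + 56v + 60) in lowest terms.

(v**3 − 19v**2 + 150v − 496)/(v**2 + 12v + 20)

Repeated division with remainder:
  v**4 − 16v**3 + 93v**2 − 46v − 1488 = (v − 31)(v**3 + 15v**2 + 56v + 60) + (502v**2 + 1630v + 372)
  v**3 + 15v**2 + 56v + 60 = ((1/502)v + 1475/63001)(502v**2 + 1630v + 372) + ((1077120/63001)v + 3231360/63001)
  502v**2 + 1630v + 372 = ((15813251/538560)v + 1953031/269280)((1077120/63001)v + 3231360/63001) + (0)
Last nonzero remainder: (1077120/63001)v + 3231360/63001. Dividing through by 1077120/63001 gives the monic gcd v + 3.
Cancel v + 3 from numerator and denominator to get the reduced form.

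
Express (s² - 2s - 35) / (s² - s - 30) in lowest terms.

(s - 7)/(s - 6)

By polynomial division,
  s² - 2s - 35 = (s² - s - 30) + (-s - 5)
  s² - s - 30 = (-s + 6)(-s - 5) + (0)
Last nonzero remainder: -s - 5. Dividing through by -1 gives the monic gcd s + 5.
Cancel s + 5 from numerator and denominator to get the reduced form.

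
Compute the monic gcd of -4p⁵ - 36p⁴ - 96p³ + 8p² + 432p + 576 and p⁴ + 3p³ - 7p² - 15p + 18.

p² + p - 6

By polynomial division,
  -4p⁵ - 36p⁴ - 96p³ + 8p² + 432p + 576 = (-4p - 24)(p⁴ + 3p³ - 7p² - 15p + 18) + (-52p³ - 220p² + 144p + 1008)
  p⁴ + 3p³ - 7p² - 15p + 18 = (-(1/52)p + 4/169)(-52p³ - 220p² + 144p + 1008) + ((165/169)p² + (165/169)p - 990/169)
  -52p³ - 220p² + 144p + 1008 = (-(8788/165)p - 9464/55)((165/169)p² + (165/169)p - 990/169) + (0)
Last nonzero remainder: (165/169)p² + (165/169)p - 990/169. Dividing through by 165/169 gives the monic gcd p² + p - 6.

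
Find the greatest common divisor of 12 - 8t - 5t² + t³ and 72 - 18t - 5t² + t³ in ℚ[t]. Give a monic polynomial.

-6 + t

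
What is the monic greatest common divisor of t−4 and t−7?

Repeated division with remainder:
  t−4 = (t−7) + (3)
  t−7 = ((1/3)t−7/3)(3) + (0)
The last nonzero remainder is the constant 3, so the polynomials are coprime and gcd = 1.

1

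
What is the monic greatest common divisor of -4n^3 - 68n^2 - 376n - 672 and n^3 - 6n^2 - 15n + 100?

n + 4

Euclidean algorithm in ℚ[n]:
  -4n^3 - 68n^2 - 376n - 672 = (-4)(n^3 - 6n^2 - 15n + 100) + (-92n^2 - 436n - 272)
  n^3 - 6n^2 - 15n + 100 = (-(1/92)n + 247/2116)(-92n^2 - 436n - 272) + ((17424/529)n + 69696/529)
  -92n^2 - 436n - 272 = (-(12167/4356)n - 8993/4356)((17424/529)n + 69696/529) + (0)
Last nonzero remainder: (17424/529)n + 69696/529. Dividing through by 17424/529 gives the monic gcd n + 4.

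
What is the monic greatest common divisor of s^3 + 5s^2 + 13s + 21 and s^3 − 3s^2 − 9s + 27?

s + 3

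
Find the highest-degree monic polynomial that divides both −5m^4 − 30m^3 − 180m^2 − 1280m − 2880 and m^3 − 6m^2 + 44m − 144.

m^2 − 2m + 36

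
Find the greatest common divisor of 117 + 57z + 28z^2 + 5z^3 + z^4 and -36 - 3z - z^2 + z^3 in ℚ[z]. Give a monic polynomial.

9 + 3z + z^2

Repeated division with remainder:
  z^4 + 5z^3 + 28z^2 + 57z + 117 = (z + 6)(z^3 - z^2 - 3z - 36) + (37z^2 + 111z + 333)
  z^3 - z^2 - 3z - 36 = ((1/37)z - 4/37)(37z^2 + 111z + 333) + (0)
Last nonzero remainder: 37z^2 + 111z + 333. Dividing through by 37 gives the monic gcd z^2 + 3z + 9.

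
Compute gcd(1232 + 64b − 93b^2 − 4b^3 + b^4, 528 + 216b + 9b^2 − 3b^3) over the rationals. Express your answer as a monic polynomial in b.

By polynomial division,
  b^4 − 4b^3 − 93b^2 + 64b + 1232 = (−(1/3)b + 1/3)(−3b^3 + 9b^2 + 216b + 528) + (−24b^2 + 168b + 1056)
  −3b^3 + 9b^2 + 216b + 528 = ((1/8)b + 1/2)(−24b^2 + 168b + 1056) + (0)
Last nonzero remainder: −24b^2 + 168b + 1056. Dividing through by −24 gives the monic gcd b^2 − 7b − 44.

−44 − 7b + b^2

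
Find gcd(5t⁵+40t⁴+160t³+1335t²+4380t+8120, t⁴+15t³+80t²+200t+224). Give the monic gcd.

By polynomial division,
  5t⁵+40t⁴+160t³+1335t²+4380t+8120 = (5t-35)(t⁴+15t³+80t²+200t+224) + (285t³+3135t²+10260t+15960)
  t⁴+15t³+80t²+200t+224 = ((1/285)t+4/285)(285t³+3135t²+10260t+15960) + (0)
Last nonzero remainder: 285t³+3135t²+10260t+15960. Dividing through by 285 gives the monic gcd t³+11t²+36t+56.

t³+11t²+36t+56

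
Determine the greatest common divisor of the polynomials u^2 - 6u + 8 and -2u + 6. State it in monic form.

1

By polynomial division,
  u^2 - 6u + 8 = (-(1/2)u + 3/2)(-2u + 6) + (-1)
  -2u + 6 = (2u - 6)(-1) + (0)
The last nonzero remainder is the constant -1, so the polynomials are coprime and gcd = 1.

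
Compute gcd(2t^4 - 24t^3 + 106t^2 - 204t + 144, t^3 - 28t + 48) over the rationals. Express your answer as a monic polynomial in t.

t^2 - 6t + 8

By polynomial division,
  2t^4 - 24t^3 + 106t^2 - 204t + 144 = (2t - 24)(t^3 - 28t + 48) + (162t^2 - 972t + 1296)
  t^3 - 28t + 48 = ((1/162)t + 1/27)(162t^2 - 972t + 1296) + (0)
Last nonzero remainder: 162t^2 - 972t + 1296. Dividing through by 162 gives the monic gcd t^2 - 6t + 8.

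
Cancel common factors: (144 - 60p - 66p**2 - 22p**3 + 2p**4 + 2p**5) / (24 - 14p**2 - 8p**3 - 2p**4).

By polynomial division,
  2p**5 + 2p**4 - 22p**3 - 66p**2 - 60p + 144 = (-p + 3)(-2p**4 - 8p**3 - 14p**2 + 24) + (-12p**3 - 24p**2 - 36p + 72)
  -2p**4 - 8p**3 - 14p**2 + 24 = ((1/6)p + 1/3)(-12p**3 - 24p**2 - 36p + 72) + (0)
Last nonzero remainder: -12p**3 - 24p**2 - 36p + 72. Dividing through by -12 gives the monic gcd p**3 + 2p**2 + 3p - 6.
Cancel p**3 + 2p**2 + 3p - 6 from numerator and denominator to get the reduced form.

(12 + p - p**2)/(2 + p)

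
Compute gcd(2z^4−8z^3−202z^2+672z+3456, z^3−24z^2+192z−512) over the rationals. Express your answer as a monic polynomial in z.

z^2−16z+64

By polynomial division,
  2z^4−8z^3−202z^2+672z+3456 = (2z+40)(z^3−24z^2+192z−512) + (374z^2−5984z+23936)
  z^3−24z^2+192z−512 = ((1/374)z−4/187)(374z^2−5984z+23936) + (0)
Last nonzero remainder: 374z^2−5984z+23936. Dividing through by 374 gives the monic gcd z^2−16z+64.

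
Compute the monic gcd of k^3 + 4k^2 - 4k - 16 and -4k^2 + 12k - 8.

k - 2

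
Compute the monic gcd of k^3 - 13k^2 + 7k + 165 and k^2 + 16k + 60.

1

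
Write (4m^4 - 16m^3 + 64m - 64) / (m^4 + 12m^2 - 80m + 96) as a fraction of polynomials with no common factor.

Euclidean algorithm in ℚ[m]:
  4m^4 - 16m^3 + 64m - 64 = (4)(m^4 + 12m^2 - 80m + 96) + (-16m^3 - 48m^2 + 384m - 448)
  m^4 + 12m^2 - 80m + 96 = (-(1/16)m + 3/16)(-16m^3 - 48m^2 + 384m - 448) + (45m^2 - 180m + 180)
  -16m^3 - 48m^2 + 384m - 448 = (-(16/45)m - 112/45)(45m^2 - 180m + 180) + (0)
Last nonzero remainder: 45m^2 - 180m + 180. Dividing through by 45 gives the monic gcd m^2 - 4m + 4.
Cancel m^2 - 4m + 4 from numerator and denominator to get the reduced form.

(4m^2 - 16)/(m^2 + 4m + 24)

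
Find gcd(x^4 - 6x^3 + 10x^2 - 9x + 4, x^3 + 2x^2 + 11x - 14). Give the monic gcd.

x - 1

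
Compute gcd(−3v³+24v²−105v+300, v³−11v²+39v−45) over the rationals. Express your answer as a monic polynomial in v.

v−5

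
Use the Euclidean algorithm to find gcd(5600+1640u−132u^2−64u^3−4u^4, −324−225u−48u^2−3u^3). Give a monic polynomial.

4+u

Repeated division with remainder:
  −4u^4−64u^3−132u^2+1640u+5600 = ((4/3)u)(−3u^3−48u^2−225u−324) + (168u^2+2072u+5600)
  −3u^3−48u^2−225u−324 = (−(1/56)u−11/168)(168u^2+2072u+5600) + ((32/3)u+128/3)
  168u^2+2072u+5600 = ((63/4)u+525/4)((32/3)u+128/3) + (0)
Last nonzero remainder: (32/3)u+128/3. Dividing through by 32/3 gives the monic gcd u+4.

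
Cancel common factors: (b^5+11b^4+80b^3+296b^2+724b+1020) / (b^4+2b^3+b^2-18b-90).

Apply the Euclidean algorithm:
  b^5+11b^4+80b^3+296b^2+724b+1020 = (b+9)(b^4+2b^3+b^2-18b-90) + (61b^3+305b^2+976b+1830)
  b^4+2b^3+b^2-18b-90 = ((1/61)b-3/61)(61b^3+305b^2+976b+1830) + (0)
Last nonzero remainder: 61b^3+305b^2+976b+1830. Dividing through by 61 gives the monic gcd b^3+5b^2+16b+30.
Cancel b^3+5b^2+16b+30 from numerator and denominator to get the reduced form.

(b^2+6b+34)/(b-3)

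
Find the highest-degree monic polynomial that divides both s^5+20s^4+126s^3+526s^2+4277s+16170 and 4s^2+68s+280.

Repeated division with remainder:
  s^5+20s^4+126s^3+526s^2+4277s+16170 = ((1/4)s^3+(3/4)s^2+(5/4)s+231/4)(4s^2+68s+280) + (0)
Last nonzero remainder: 4s^2+68s+280. Dividing through by 4 gives the monic gcd s^2+17s+70.

s^2+17s+70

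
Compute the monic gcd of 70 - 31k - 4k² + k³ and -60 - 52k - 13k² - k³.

5 + k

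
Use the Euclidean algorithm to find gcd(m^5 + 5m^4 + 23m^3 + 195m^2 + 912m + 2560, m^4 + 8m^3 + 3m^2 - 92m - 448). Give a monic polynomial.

Repeated division with remainder:
  m^5 + 5m^4 + 23m^3 + 195m^2 + 912m + 2560 = (m - 3)(m^4 + 8m^3 + 3m^2 - 92m - 448) + (44m^3 + 296m^2 + 1084m + 1216)
  m^4 + 8m^3 + 3m^2 - 92m - 448 = ((1/44)m + 7/242)(44m^3 + 296m^2 + 1084m + 1216) + (-(3654/121)m^2 - (18270/121)m - 58464/121)
  44m^3 + 296m^2 + 1084m + 1216 = (-(2662/1827)m - 4598/1827)(-(3654/121)m^2 - (18270/121)m - 58464/121) + (0)
Last nonzero remainder: -(3654/121)m^2 - (18270/121)m - 58464/121. Dividing through by -3654/121 gives the monic gcd m^2 + 5m + 16.

m^2 + 5m + 16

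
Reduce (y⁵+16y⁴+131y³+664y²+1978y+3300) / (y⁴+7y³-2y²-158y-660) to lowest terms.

By polynomial division,
  y⁵+16y⁴+131y³+664y²+1978y+3300 = (y+9)(y⁴+7y³-2y²-158y-660) + (70y³+840y²+4060y+9240)
  y⁴+7y³-2y²-158y-660 = ((1/70)y-1/14)(70y³+840y²+4060y+9240) + (0)
Last nonzero remainder: 70y³+840y²+4060y+9240. Dividing through by 70 gives the monic gcd y³+12y²+58y+132.
Cancel y³+12y²+58y+132 from numerator and denominator to get the reduced form.

(y²+4y+25)/(y-5)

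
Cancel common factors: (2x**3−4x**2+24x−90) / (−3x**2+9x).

(−2x**2−2x−30)/(3x)

Repeated division with remainder:
  2x**3−4x**2+24x−90 = (−(2/3)x−2/3)(−3x**2+9x) + (30x−90)
  −3x**2+9x = (−(1/10)x)(30x−90) + (0)
Last nonzero remainder: 30x−90. Dividing through by 30 gives the monic gcd x−3.
Cancel x−3 from numerator and denominator to get the reduced form.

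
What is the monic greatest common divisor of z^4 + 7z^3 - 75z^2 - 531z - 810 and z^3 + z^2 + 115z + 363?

z + 3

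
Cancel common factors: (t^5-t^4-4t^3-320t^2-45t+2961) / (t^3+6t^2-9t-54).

(t^3-t^2+5t-329)/(t+6)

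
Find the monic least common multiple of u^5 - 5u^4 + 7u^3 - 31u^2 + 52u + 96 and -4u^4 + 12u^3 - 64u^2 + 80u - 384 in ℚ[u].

u^7 - 9u^6 + 39u^5 - 119u^4 + 260u^3 - 484u^2 + 240u + 1152

Euclidean algorithm in ℚ[u]:
  u^5 - 5u^4 + 7u^3 - 31u^2 + 52u + 96 = (-(1/4)u + 1/2)(-4u^4 + 12u^3 - 64u^2 + 80u - 384) + (-15u^3 + 21u^2 - 84u + 288)
  -4u^4 + 12u^3 - 64u^2 + 80u - 384 = ((4/15)u - 32/75)(-15u^3 + 21u^2 - 84u + 288) + (-(816/25)u^2 - (816/25)u - 6528/25)
  -15u^3 + 21u^2 - 84u + 288 = ((125/272)u - 75/68)(-(816/25)u^2 - (816/25)u - 6528/25) + (0)
Last nonzero remainder: -(816/25)u^2 - (816/25)u - 6528/25. Dividing through by -816/25 gives the monic gcd u^2 + u + 8.
Then lcm(f, g) = f·g / gcd(f, g); expanding and making the result monic gives the answer.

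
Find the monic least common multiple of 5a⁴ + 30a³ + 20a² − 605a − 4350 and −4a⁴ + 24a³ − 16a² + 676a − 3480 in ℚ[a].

a⁵ − 32a³ − 145a² − 144a + 5220

Euclidean algorithm in ℚ[a]:
  5a⁴ + 30a³ + 20a² − 605a − 4350 = (−5/4)(−4a⁴ + 24a³ − 16a² + 676a − 3480) + (60a³ + 240a − 8700)
  −4a⁴ + 24a³ − 16a² + 676a − 3480 = (−(1/15)a + 2/5)(60a³ + 240a − 8700) + (0)
Last nonzero remainder: 60a³ + 240a − 8700. Dividing through by 60 gives the monic gcd a³ + 4a − 145.
Then lcm(f, g) = f·g / gcd(f, g); expanding and making the result monic gives the answer.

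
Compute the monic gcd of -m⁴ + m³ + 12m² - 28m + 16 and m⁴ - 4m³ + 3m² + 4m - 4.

m³ - 5m² + 8m - 4

Apply the Euclidean algorithm:
  -m⁴ + m³ + 12m² - 28m + 16 = (-1)(m⁴ - 4m³ + 3m² + 4m - 4) + (-3m³ + 15m² - 24m + 12)
  m⁴ - 4m³ + 3m² + 4m - 4 = (-(1/3)m - 1/3)(-3m³ + 15m² - 24m + 12) + (0)
Last nonzero remainder: -3m³ + 15m² - 24m + 12. Dividing through by -3 gives the monic gcd m³ - 5m² + 8m - 4.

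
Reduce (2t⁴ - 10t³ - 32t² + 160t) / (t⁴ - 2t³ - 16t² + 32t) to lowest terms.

(2t - 10)/(t - 2)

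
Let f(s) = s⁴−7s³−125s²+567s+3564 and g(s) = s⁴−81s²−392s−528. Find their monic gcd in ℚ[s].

Apply the Euclidean algorithm:
  s⁴−7s³−125s²+567s+3564 = (s⁴−81s²−392s−528) + (−7s³−44s²+959s+4092)
  s⁴−81s²−392s−528 = (−(1/7)s+44/49)(−7s³−44s²+959s+4092) + ((4680/49)s²−(4680/7)s−205920/49)
  −7s³−44s²+959s+4092 = (−(343/4680)s−1519/1560)((4680/49)s²−(4680/7)s−205920/49) + (0)
Last nonzero remainder: (4680/49)s²−(4680/7)s−205920/49. Dividing through by 4680/49 gives the monic gcd s²−7s−44.

s²−7s−44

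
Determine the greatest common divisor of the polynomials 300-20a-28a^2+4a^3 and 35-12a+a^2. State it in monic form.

By polynomial division,
  4a^3-28a^2-20a+300 = (4a+20)(a^2-12a+35) + (80a-400)
  a^2-12a+35 = ((1/80)a-7/80)(80a-400) + (0)
Last nonzero remainder: 80a-400. Dividing through by 80 gives the monic gcd a-5.

-5+a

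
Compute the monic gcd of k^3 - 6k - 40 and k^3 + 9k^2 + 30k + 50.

k^2 + 4k + 10

By polynomial division,
  k^3 - 6k - 40 = (k^3 + 9k^2 + 30k + 50) + (-9k^2 - 36k - 90)
  k^3 + 9k^2 + 30k + 50 = (-(1/9)k - 5/9)(-9k^2 - 36k - 90) + (0)
Last nonzero remainder: -9k^2 - 36k - 90. Dividing through by -9 gives the monic gcd k^2 + 4k + 10.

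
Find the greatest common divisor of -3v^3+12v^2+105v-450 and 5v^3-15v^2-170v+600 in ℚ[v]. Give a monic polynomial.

v^2+v-30

Euclidean algorithm in ℚ[v]:
  -3v^3+12v^2+105v-450 = (-3/5)(5v^3-15v^2-170v+600) + (3v^2+3v-90)
  5v^3-15v^2-170v+600 = ((5/3)v-20/3)(3v^2+3v-90) + (0)
Last nonzero remainder: 3v^2+3v-90. Dividing through by 3 gives the monic gcd v^2+v-30.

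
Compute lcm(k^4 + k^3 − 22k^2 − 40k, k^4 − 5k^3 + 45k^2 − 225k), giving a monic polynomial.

k^6 + k^5 + 23k^4 + 5k^3 − 990k^2 − 1800k

Euclidean algorithm in ℚ[k]:
  k^4 + k^3 − 22k^2 − 40k = (k^4 − 5k^3 + 45k^2 − 225k) + (6k^3 − 67k^2 + 185k)
  k^4 − 5k^3 + 45k^2 − 225k = ((1/6)k + 37/36)(6k^3 − 67k^2 + 185k) + ((2989/36)k^2 − (14945/36)k)
  6k^3 − 67k^2 + 185k = ((216/2989)k − 1332/2989)((2989/36)k^2 − (14945/36)k) + (0)
Last nonzero remainder: (2989/36)k^2 − (14945/36)k. Dividing through by 2989/36 gives the monic gcd k^2 − 5k.
Then lcm(f, g) = f·g / gcd(f, g); expanding and making the result monic gives the answer.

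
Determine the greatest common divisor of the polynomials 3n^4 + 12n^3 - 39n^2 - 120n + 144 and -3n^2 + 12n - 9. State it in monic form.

Repeated division with remainder:
  3n^4 + 12n^3 - 39n^2 - 120n + 144 = (-n^2 - 8n - 16)(-3n^2 + 12n - 9) + (0)
Last nonzero remainder: -3n^2 + 12n - 9. Dividing through by -3 gives the monic gcd n^2 - 4n + 3.

n^2 - 4n + 3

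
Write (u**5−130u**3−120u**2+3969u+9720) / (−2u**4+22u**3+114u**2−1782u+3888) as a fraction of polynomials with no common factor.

(−u**2−8u−15)/(2u−6)

By polynomial division,
  u**5−130u**3−120u**2+3969u+9720 = (−(1/2)u−11/2)(−2u**4+22u**3+114u**2−1782u+3888) + (48u**3−384u**2−3888u+31104)
  −2u**4+22u**3+114u**2−1782u+3888 = (−(1/24)u+1/8)(48u**3−384u**2−3888u+31104) + (0)
Last nonzero remainder: 48u**3−384u**2−3888u+31104. Dividing through by 48 gives the monic gcd u**3−8u**2−81u+648.
Cancel u**3−8u**2−81u+648 from numerator and denominator to get the reduced form.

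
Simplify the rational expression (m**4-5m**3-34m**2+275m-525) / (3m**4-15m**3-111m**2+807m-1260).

(m**2-7m+15)/(3m**2-21m+36)

Apply the Euclidean algorithm:
  m**4-5m**3-34m**2+275m-525 = (1/3)(3m**4-15m**3-111m**2+807m-1260) + (3m**2+6m-105)
  3m**4-15m**3-111m**2+807m-1260 = (m**2-7m+12)(3m**2+6m-105) + (0)
Last nonzero remainder: 3m**2+6m-105. Dividing through by 3 gives the monic gcd m**2+2m-35.
Cancel m**2+2m-35 from numerator and denominator to get the reduced form.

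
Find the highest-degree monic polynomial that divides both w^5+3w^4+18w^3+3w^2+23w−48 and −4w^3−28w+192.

By polynomial division,
  w^5+3w^4+18w^3+3w^2+23w−48 = (−(1/4)w^2−(3/4)w−11/4)(−4w^3−28w+192) + (30w^2+90w+480)
  −4w^3−28w+192 = (−(2/15)w+2/5)(30w^2+90w+480) + (0)
Last nonzero remainder: 30w^2+90w+480. Dividing through by 30 gives the monic gcd w^2+3w+16.

w^2+3w+16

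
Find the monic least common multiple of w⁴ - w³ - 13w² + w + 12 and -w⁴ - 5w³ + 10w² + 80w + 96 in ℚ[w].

Apply the Euclidean algorithm:
  w⁴ - w³ - 13w² + w + 12 = (-1)(-w⁴ - 5w³ + 10w² + 80w + 96) + (-6w³ - 3w² + 81w + 108)
  -w⁴ - 5w³ + 10w² + 80w + 96 = ((1/6)w + 3/4)(-6w³ - 3w² + 81w + 108) + (-(5/4)w² + (5/4)w + 15)
  -6w³ - 3w² + 81w + 108 = ((24/5)w + 36/5)(-(5/4)w² + (5/4)w + 15) + (0)
Last nonzero remainder: -(5/4)w² + (5/4)w + 15. Dividing through by -5/4 gives the monic gcd w² - w - 12.
Then lcm(f, g) = f·g / gcd(f, g); expanding and making the result monic gives the answer.

w⁶ + 5w⁵ - 11w⁴ - 85w³ - 86w² + 80w + 96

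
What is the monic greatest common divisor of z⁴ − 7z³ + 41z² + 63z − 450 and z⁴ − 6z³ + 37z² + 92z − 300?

z³ − 4z² + 29z + 150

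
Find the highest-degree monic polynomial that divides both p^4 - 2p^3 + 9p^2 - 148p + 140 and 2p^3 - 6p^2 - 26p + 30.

Repeated division with remainder:
  p^4 - 2p^3 + 9p^2 - 148p + 140 = ((1/2)p + 1/2)(2p^3 - 6p^2 - 26p + 30) + (25p^2 - 150p + 125)
  2p^3 - 6p^2 - 26p + 30 = ((2/25)p + 6/25)(25p^2 - 150p + 125) + (0)
Last nonzero remainder: 25p^2 - 150p + 125. Dividing through by 25 gives the monic gcd p^2 - 6p + 5.

p^2 - 6p + 5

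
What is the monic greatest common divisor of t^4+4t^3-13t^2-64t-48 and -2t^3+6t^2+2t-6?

t+1

By polynomial division,
  t^4+4t^3-13t^2-64t-48 = (-(1/2)t-7/2)(-2t^3+6t^2+2t-6) + (9t^2-60t-69)
  -2t^3+6t^2+2t-6 = (-(2/9)t-22/27)(9t^2-60t-69) + (-(560/9)t-560/9)
  9t^2-60t-69 = (-(81/560)t+621/560)(-(560/9)t-560/9) + (0)
Last nonzero remainder: -(560/9)t-560/9. Dividing through by -560/9 gives the monic gcd t+1.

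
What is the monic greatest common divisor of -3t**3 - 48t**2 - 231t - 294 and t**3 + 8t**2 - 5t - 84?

Apply the Euclidean algorithm:
  -3t**3 - 48t**2 - 231t - 294 = (-3)(t**3 + 8t**2 - 5t - 84) + (-24t**2 - 246t - 546)
  t**3 + 8t**2 - 5t - 84 = (-(1/24)t + 3/32)(-24t**2 - 246t - 546) + (-(75/16)t - 525/16)
  -24t**2 - 246t - 546 = ((128/25)t + 416/25)(-(75/16)t - 525/16) + (0)
Last nonzero remainder: -(75/16)t - 525/16. Dividing through by -75/16 gives the monic gcd t + 7.

t + 7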